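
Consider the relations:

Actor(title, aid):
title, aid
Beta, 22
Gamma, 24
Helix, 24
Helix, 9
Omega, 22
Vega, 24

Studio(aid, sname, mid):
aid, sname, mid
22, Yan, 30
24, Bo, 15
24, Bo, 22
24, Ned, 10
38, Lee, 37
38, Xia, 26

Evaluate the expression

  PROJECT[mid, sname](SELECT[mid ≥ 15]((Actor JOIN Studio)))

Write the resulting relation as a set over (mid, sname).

{(15, Bo), (22, Bo), (30, Yan)}

Actor ⋈ Studio (natural join on aid): {(Beta, 22, Yan, 30), (Gamma, 24, Bo, 15), (Gamma, 24, Bo, 22), (Gamma, 24, Ned, 10), (Helix, 24, Bo, 15), (Helix, 24, Bo, 22), (Helix, 24, Ned, 10), (Omega, 22, Yan, 30), (Vega, 24, Bo, 15), (Vega, 24, Bo, 22), (Vega, 24, Ned, 10)}
Selection mid ≥ 15: {(Beta, 22, Yan, 30), (Gamma, 24, Bo, 15), (Gamma, 24, Bo, 22), (Helix, 24, Bo, 15), (Helix, 24, Bo, 22), (Omega, 22, Yan, 30), (Vega, 24, Bo, 15), (Vega, 24, Bo, 22)}
π_{mid, sname} gives {(15, Bo), (22, Bo), (30, Yan)} (5 duplicate(s) eliminated).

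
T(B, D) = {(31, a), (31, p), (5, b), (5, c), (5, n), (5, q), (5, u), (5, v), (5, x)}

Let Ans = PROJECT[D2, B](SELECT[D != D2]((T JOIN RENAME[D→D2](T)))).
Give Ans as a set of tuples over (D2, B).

{(a, 31), (b, 5), (c, 5), (n, 5), (p, 31), (q, 5), (u, 5), (v, 5), (x, 5)}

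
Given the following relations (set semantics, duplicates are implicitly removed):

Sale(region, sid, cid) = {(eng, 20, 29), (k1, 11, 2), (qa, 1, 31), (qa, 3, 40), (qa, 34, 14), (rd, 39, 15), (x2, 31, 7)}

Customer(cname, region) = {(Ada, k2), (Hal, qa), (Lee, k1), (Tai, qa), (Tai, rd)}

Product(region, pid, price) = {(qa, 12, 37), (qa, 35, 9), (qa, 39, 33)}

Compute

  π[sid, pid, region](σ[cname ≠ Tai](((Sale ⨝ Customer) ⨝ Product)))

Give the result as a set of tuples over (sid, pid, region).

{(1, 12, qa), (1, 35, qa), (1, 39, qa), (3, 12, qa), (3, 35, qa), (3, 39, qa), (34, 12, qa), (34, 35, qa), (34, 39, qa)}

Sale ⋈ Customer (natural join on region): {(k1, 11, 2, Lee), (qa, 1, 31, Hal), (qa, 1, 31, Tai), (qa, 3, 40, Hal), (qa, 3, 40, Tai), (qa, 34, 14, Hal), (qa, 34, 14, Tai), (rd, 39, 15, Tai)}
(Sale ⨝ Customer) ⋈ Product (natural join on region): {(qa, 1, 31, Hal, 12, 37), (qa, 1, 31, Hal, 35, 9), (qa, 1, 31, Hal, 39, 33), (qa, 1, 31, Tai, 12, 37), (qa, 1, 31, Tai, 35, 9), (qa, 1, 31, Tai, 39, 33), (qa, 3, 40, Hal, 12, 37), (qa, 3, 40, Hal, 35, 9), (qa, 3, 40, Hal, 39, 33), (qa, 3, 40, Tai, 12, 37), (qa, 3, 40, Tai, 35, 9), (qa, 3, 40, Tai, 39, 33), (qa, 34, 14, Hal, 12, 37), (qa, 34, 14, Hal, 35, 9), (qa, 34, 14, Hal, 39, 33), (qa, 34, 14, Tai, 12, 37), (qa, 34, 14, Tai, 35, 9), (qa, 34, 14, Tai, 39, 33)}
σ[cname ≠ Tai]: keep tuples satisfying cname ≠ Tai → {(qa, 1, 31, Hal, 12, 37), (qa, 1, 31, Hal, 35, 9), (qa, 1, 31, Hal, 39, 33), (qa, 3, 40, Hal, 12, 37), (qa, 3, 40, Hal, 35, 9), (qa, 3, 40, Hal, 39, 33), (qa, 34, 14, Hal, 12, 37), (qa, 34, 14, Hal, 35, 9), (qa, 34, 14, Hal, 39, 33)}
π[sid, pid, region]: project onto (sid, pid, region) → {(1, 12, qa), (1, 35, qa), (1, 39, qa), (3, 12, qa), (3, 35, qa), (3, 39, qa), (34, 12, qa), (34, 35, qa), (34, 39, qa)}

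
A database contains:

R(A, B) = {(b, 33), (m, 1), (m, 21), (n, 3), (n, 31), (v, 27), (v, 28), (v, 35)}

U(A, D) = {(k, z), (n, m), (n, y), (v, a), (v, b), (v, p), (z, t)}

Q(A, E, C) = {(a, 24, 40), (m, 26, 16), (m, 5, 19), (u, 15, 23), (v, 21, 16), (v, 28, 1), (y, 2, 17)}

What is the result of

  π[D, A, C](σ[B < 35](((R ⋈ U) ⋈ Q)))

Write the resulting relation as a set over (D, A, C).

Joining R and U on A yields {(n, 3, m), (n, 3, y), (n, 31, m), (n, 31, y), (v, 27, a), (v, 27, b), (v, 27, p), (v, 28, a), (v, 28, b), (v, 28, p), (v, 35, a), (v, 35, b), (v, 35, p)}.
Joining (R ⋈ U) and Q on A yields {(v, 27, a, 21, 16), (v, 27, a, 28, 1), (v, 27, b, 21, 16), (v, 27, b, 28, 1), (v, 27, p, 21, 16), (v, 27, p, 28, 1), (v, 28, a, 21, 16), (v, 28, a, 28, 1), (v, 28, b, 21, 16), (v, 28, b, 28, 1), (v, 28, p, 21, 16), (v, 28, p, 28, 1), (v, 35, a, 21, 16), (v, 35, a, 28, 1), (v, 35, b, 21, 16), (v, 35, b, 28, 1), (v, 35, p, 21, 16), (v, 35, p, 28, 1)}.
Apply σ_{B < 35}; surviving tuples: {(v, 27, a, 21, 16), (v, 27, a, 28, 1), (v, 27, b, 21, 16), (v, 27, b, 28, 1), (v, 27, p, 21, 16), (v, 27, p, 28, 1), (v, 28, a, 21, 16), (v, 28, a, 28, 1), (v, 28, b, 21, 16), (v, 28, b, 28, 1), (v, 28, p, 21, 16), (v, 28, p, 28, 1)}
π_{D, A, C} gives {(a, v, 1), (a, v, 16), (b, v, 1), (b, v, 16), (p, v, 1), (p, v, 16)} (6 duplicate(s) eliminated).

{(a, v, 1), (a, v, 16), (b, v, 1), (b, v, 16), (p, v, 1), (p, v, 16)}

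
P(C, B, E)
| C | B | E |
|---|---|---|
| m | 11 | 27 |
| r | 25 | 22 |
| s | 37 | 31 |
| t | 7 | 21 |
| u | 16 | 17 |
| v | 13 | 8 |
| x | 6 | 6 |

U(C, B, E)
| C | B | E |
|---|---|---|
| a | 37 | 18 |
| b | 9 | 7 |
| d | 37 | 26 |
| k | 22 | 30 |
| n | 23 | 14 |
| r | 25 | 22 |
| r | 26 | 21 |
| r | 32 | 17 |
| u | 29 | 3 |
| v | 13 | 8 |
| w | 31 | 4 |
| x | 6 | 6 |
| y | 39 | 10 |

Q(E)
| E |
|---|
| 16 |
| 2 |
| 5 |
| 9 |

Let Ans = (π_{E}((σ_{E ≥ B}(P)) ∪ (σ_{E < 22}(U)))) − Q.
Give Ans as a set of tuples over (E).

{10, 14, 17, 18, 21, 27, 3, 4, 6, 7, 8}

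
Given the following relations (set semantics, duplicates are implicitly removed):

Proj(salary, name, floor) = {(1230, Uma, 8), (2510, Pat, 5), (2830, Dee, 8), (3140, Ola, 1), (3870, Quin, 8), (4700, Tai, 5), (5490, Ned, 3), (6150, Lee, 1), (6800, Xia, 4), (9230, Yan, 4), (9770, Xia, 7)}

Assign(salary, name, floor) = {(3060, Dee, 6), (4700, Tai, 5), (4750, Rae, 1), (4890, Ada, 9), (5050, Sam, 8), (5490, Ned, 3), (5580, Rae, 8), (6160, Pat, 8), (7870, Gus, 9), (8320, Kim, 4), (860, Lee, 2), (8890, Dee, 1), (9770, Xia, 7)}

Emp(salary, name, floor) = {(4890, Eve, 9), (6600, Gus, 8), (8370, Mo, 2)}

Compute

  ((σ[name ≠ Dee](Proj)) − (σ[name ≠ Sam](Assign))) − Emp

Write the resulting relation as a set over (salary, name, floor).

{(1230, Uma, 8), (2510, Pat, 5), (3140, Ola, 1), (3870, Quin, 8), (6150, Lee, 1), (6800, Xia, 4), (9230, Yan, 4)}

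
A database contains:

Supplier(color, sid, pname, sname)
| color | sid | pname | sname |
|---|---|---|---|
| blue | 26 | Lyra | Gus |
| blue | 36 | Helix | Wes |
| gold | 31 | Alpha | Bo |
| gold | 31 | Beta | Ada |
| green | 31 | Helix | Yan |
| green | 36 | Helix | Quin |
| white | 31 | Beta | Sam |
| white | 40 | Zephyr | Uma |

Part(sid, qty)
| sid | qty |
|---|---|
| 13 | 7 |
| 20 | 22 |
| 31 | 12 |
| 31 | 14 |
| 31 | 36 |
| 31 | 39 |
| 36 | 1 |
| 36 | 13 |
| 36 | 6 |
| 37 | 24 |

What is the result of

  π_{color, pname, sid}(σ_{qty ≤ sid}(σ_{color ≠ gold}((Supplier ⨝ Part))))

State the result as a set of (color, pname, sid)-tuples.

Natural join on sid: {(blue, 36, Helix, Wes, 1), (blue, 36, Helix, Wes, 13), (blue, 36, Helix, Wes, 6), (gold, 31, Alpha, Bo, 12), (gold, 31, Alpha, Bo, 14), (gold, 31, Alpha, Bo, 36), (gold, 31, Alpha, Bo, 39), (gold, 31, Beta, Ada, 12), (gold, 31, Beta, Ada, 14), (gold, 31, Beta, Ada, 36), (gold, 31, Beta, Ada, 39), (green, 31, Helix, Yan, 12), (green, 31, Helix, Yan, 14), (green, 31, Helix, Yan, 36), (green, 31, Helix, Yan, 39), (green, 36, Helix, Quin, 1), (green, 36, Helix, Quin, 13), (green, 36, Helix, Quin, 6), (white, 31, Beta, Sam, 12), (white, 31, Beta, Sam, 14), (white, 31, Beta, Sam, 36), (white, 31, Beta, Sam, 39)}
Filtering on color ≠ gold leaves {(blue, 36, Helix, Wes, 1), (blue, 36, Helix, Wes, 13), (blue, 36, Helix, Wes, 6), (green, 31, Helix, Yan, 12), (green, 31, Helix, Yan, 14), (green, 31, Helix, Yan, 36), (green, 31, Helix, Yan, 39), (green, 36, Helix, Quin, 1), (green, 36, Helix, Quin, 13), (green, 36, Helix, Quin, 6), (white, 31, Beta, Sam, 12), (white, 31, Beta, Sam, 14), (white, 31, Beta, Sam, 36), (white, 31, Beta, Sam, 39)}.
Filtering on qty ≤ sid leaves {(blue, 36, Helix, Wes, 1), (blue, 36, Helix, Wes, 13), (blue, 36, Helix, Wes, 6), (green, 31, Helix, Yan, 12), (green, 31, Helix, Yan, 14), (green, 36, Helix, Quin, 1), (green, 36, Helix, Quin, 13), (green, 36, Helix, Quin, 6), (white, 31, Beta, Sam, 12), (white, 31, Beta, Sam, 14)}.
π_{color, pname, sid} gives {(blue, Helix, 36), (green, Helix, 31), (green, Helix, 36), (white, Beta, 31)} (6 duplicate(s) eliminated).

{(blue, Helix, 36), (green, Helix, 31), (green, Helix, 36), (white, Beta, 31)}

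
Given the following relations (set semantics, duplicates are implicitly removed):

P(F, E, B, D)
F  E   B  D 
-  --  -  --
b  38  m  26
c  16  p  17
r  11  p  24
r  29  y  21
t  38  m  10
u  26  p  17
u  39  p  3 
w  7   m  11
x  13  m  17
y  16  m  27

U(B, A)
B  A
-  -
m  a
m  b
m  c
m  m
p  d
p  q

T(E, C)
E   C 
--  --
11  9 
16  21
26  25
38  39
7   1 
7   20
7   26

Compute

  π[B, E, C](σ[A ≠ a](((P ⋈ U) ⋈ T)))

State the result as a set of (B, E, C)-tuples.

Joining P and U on B yields {(b, 38, m, 26, a), (b, 38, m, 26, b), (b, 38, m, 26, c), (b, 38, m, 26, m), (c, 16, p, 17, d), (c, 16, p, 17, q), (r, 11, p, 24, d), (r, 11, p, 24, q), (t, 38, m, 10, a), (t, 38, m, 10, b), (t, 38, m, 10, c), (t, 38, m, 10, m), (u, 26, p, 17, d), (u, 26, p, 17, q), (u, 39, p, 3, d), (u, 39, p, 3, q), (w, 7, m, 11, a), (w, 7, m, 11, b), (w, 7, m, 11, c), (w, 7, m, 11, m), (x, 13, m, 17, a), (x, 13, m, 17, b), (x, 13, m, 17, c), (x, 13, m, 17, m), (y, 16, m, 27, a), (y, 16, m, 27, b), (y, 16, m, 27, c), (y, 16, m, 27, m)}.
Joining (P ⋈ U) and T on E yields {(b, 38, m, 26, a, 39), (b, 38, m, 26, b, 39), (b, 38, m, 26, c, 39), (b, 38, m, 26, m, 39), (c, 16, p, 17, d, 21), (c, 16, p, 17, q, 21), (r, 11, p, 24, d, 9), (r, 11, p, 24, q, 9), (t, 38, m, 10, a, 39), (t, 38, m, 10, b, 39), (t, 38, m, 10, c, 39), (t, 38, m, 10, m, 39), (u, 26, p, 17, d, 25), (u, 26, p, 17, q, 25), (w, 7, m, 11, a, 1), (w, 7, m, 11, a, 20), (w, 7, m, 11, a, 26), (w, 7, m, 11, b, 1), (w, 7, m, 11, b, 20), (w, 7, m, 11, b, 26), (w, 7, m, 11, c, 1), (w, 7, m, 11, c, 20), (w, 7, m, 11, c, 26), (w, 7, m, 11, m, 1), (w, 7, m, 11, m, 20), (w, 7, m, 11, m, 26), (y, 16, m, 27, a, 21), (y, 16, m, 27, b, 21), (y, 16, m, 27, c, 21), (y, 16, m, 27, m, 21)}.
Filtering on A ≠ a leaves {(b, 38, m, 26, b, 39), (b, 38, m, 26, c, 39), (b, 38, m, 26, m, 39), (c, 16, p, 17, d, 21), (c, 16, p, 17, q, 21), (r, 11, p, 24, d, 9), (r, 11, p, 24, q, 9), (t, 38, m, 10, b, 39), (t, 38, m, 10, c, 39), (t, 38, m, 10, m, 39), (u, 26, p, 17, d, 25), (u, 26, p, 17, q, 25), (w, 7, m, 11, b, 1), (w, 7, m, 11, b, 20), (w, 7, m, 11, b, 26), (w, 7, m, 11, c, 1), (w, 7, m, 11, c, 20), (w, 7, m, 11, c, 26), (w, 7, m, 11, m, 1), (w, 7, m, 11, m, 20), (w, 7, m, 11, m, 26), (y, 16, m, 27, b, 21), (y, 16, m, 27, c, 21), (y, 16, m, 27, m, 21)}.
π[B, E, C]: project onto (B, E, C) (16 duplicate(s) eliminated) → {(m, 16, 21), (m, 38, 39), (m, 7, 1), (m, 7, 20), (m, 7, 26), (p, 11, 9), (p, 16, 21), (p, 26, 25)}

{(m, 16, 21), (m, 38, 39), (m, 7, 1), (m, 7, 20), (m, 7, 26), (p, 11, 9), (p, 16, 21), (p, 26, 25)}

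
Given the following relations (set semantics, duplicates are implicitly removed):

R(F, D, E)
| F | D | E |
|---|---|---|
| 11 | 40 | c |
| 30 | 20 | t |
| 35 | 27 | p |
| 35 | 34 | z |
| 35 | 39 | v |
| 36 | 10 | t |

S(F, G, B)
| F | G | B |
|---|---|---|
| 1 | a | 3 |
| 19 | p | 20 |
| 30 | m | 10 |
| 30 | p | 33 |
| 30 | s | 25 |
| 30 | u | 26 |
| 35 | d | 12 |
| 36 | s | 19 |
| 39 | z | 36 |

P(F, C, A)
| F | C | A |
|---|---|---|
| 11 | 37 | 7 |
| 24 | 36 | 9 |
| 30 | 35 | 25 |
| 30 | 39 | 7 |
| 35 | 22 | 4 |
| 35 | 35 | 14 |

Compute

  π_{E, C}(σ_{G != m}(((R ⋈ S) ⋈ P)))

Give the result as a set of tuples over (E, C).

{(p, 22), (p, 35), (t, 35), (t, 39), (v, 22), (v, 35), (z, 22), (z, 35)}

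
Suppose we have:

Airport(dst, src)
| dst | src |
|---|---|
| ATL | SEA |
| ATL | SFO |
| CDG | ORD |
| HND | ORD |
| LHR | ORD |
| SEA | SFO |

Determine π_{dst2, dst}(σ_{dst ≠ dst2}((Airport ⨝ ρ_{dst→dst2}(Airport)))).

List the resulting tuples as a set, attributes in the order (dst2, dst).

{(ATL, SEA), (CDG, HND), (CDG, LHR), (HND, CDG), (HND, LHR), (LHR, CDG), (LHR, HND), (SEA, ATL)}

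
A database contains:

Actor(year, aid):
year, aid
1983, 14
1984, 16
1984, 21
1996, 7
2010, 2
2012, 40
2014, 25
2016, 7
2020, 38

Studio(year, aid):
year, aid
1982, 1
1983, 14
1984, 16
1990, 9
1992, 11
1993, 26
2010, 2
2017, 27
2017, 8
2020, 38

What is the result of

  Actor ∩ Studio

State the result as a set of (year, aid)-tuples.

{(1983, 14), (1984, 16), (2010, 2), (2020, 38)}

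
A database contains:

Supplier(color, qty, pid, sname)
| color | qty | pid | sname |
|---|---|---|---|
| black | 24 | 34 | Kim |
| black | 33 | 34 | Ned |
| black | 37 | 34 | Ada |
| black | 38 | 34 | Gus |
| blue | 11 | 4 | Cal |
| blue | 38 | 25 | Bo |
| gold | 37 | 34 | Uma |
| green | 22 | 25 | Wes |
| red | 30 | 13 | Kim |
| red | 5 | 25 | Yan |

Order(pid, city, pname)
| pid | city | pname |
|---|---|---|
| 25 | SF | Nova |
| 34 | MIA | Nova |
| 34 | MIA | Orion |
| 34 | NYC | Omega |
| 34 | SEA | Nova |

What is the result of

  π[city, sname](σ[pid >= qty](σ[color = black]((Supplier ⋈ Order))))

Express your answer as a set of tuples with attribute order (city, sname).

Joining Supplier and Order on pid yields {(black, 24, 34, Kim, MIA, Nova), (black, 24, 34, Kim, MIA, Orion), (black, 24, 34, Kim, NYC, Omega), (black, 24, 34, Kim, SEA, Nova), (black, 33, 34, Ned, MIA, Nova), (black, 33, 34, Ned, MIA, Orion), (black, 33, 34, Ned, NYC, Omega), (black, 33, 34, Ned, SEA, Nova), (black, 37, 34, Ada, MIA, Nova), (black, 37, 34, Ada, MIA, Orion), (black, 37, 34, Ada, NYC, Omega), (black, 37, 34, Ada, SEA, Nova), (black, 38, 34, Gus, MIA, Nova), (black, 38, 34, Gus, MIA, Orion), (black, 38, 34, Gus, NYC, Omega), (black, 38, 34, Gus, SEA, Nova), (blue, 38, 25, Bo, SF, Nova), (gold, 37, 34, Uma, MIA, Nova), (gold, 37, 34, Uma, MIA, Orion), (gold, 37, 34, Uma, NYC, Omega), (gold, 37, 34, Uma, SEA, Nova), (green, 22, 25, Wes, SF, Nova), (red, 5, 25, Yan, SF, Nova)}.
Apply σ_{color = black}; surviving tuples: {(black, 24, 34, Kim, MIA, Nova), (black, 24, 34, Kim, MIA, Orion), (black, 24, 34, Kim, NYC, Omega), (black, 24, 34, Kim, SEA, Nova), (black, 33, 34, Ned, MIA, Nova), (black, 33, 34, Ned, MIA, Orion), (black, 33, 34, Ned, NYC, Omega), (black, 33, 34, Ned, SEA, Nova), (black, 37, 34, Ada, MIA, Nova), (black, 37, 34, Ada, MIA, Orion), (black, 37, 34, Ada, NYC, Omega), (black, 37, 34, Ada, SEA, Nova), (black, 38, 34, Gus, MIA, Nova), (black, 38, 34, Gus, MIA, Orion), (black, 38, 34, Gus, NYC, Omega), (black, 38, 34, Gus, SEA, Nova)}
Apply σ_{pid >= qty}; surviving tuples: {(black, 24, 34, Kim, MIA, Nova), (black, 24, 34, Kim, MIA, Orion), (black, 24, 34, Kim, NYC, Omega), (black, 24, 34, Kim, SEA, Nova), (black, 33, 34, Ned, MIA, Nova), (black, 33, 34, Ned, MIA, Orion), (black, 33, 34, Ned, NYC, Omega), (black, 33, 34, Ned, SEA, Nova)}
Keep only column(s) city, sname (2 duplicate(s) eliminated): {(MIA, Kim), (MIA, Ned), (NYC, Kim), (NYC, Ned), (SEA, Kim), (SEA, Ned)}

{(MIA, Kim), (MIA, Ned), (NYC, Kim), (NYC, Ned), (SEA, Kim), (SEA, Ned)}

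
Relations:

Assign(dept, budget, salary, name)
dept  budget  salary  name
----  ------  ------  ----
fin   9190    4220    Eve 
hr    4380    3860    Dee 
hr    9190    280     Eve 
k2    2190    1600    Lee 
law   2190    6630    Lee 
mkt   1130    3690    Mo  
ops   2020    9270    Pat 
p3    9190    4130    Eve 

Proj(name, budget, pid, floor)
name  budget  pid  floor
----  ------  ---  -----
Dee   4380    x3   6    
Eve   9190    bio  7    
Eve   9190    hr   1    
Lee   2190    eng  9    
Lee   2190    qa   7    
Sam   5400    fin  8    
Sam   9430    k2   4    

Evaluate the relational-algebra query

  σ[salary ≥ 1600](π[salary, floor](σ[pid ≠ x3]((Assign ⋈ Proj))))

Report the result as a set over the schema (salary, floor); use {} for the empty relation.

{(1600, 7), (1600, 9), (4130, 1), (4130, 7), (4220, 1), (4220, 7), (6630, 7), (6630, 9)}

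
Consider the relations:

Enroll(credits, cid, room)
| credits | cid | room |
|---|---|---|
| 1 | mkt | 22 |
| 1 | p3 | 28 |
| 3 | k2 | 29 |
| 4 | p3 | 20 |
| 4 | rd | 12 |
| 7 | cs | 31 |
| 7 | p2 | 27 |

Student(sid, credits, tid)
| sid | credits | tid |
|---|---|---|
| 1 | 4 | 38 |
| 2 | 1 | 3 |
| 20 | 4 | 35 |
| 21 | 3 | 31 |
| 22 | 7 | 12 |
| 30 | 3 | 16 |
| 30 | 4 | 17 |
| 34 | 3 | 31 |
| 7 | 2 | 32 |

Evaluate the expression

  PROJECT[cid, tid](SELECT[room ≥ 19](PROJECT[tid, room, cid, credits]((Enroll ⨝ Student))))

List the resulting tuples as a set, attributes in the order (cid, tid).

{(cs, 12), (k2, 16), (k2, 31), (mkt, 3), (p2, 12), (p3, 17), (p3, 3), (p3, 35), (p3, 38)}

Enroll ⋈ Student (natural join on credits): {(1, mkt, 22, 2, 3), (1, p3, 28, 2, 3), (3, k2, 29, 21, 31), (3, k2, 29, 30, 16), (3, k2, 29, 34, 31), (4, p3, 20, 1, 38), (4, p3, 20, 20, 35), (4, p3, 20, 30, 17), (4, rd, 12, 1, 38), (4, rd, 12, 20, 35), (4, rd, 12, 30, 17), (7, cs, 31, 22, 12), (7, p2, 27, 22, 12)}
Projecting to tid, room, cid, credits (1 duplicate(s) eliminated): {(12, 27, p2, 7), (12, 31, cs, 7), (16, 29, k2, 3), (17, 12, rd, 4), (17, 20, p3, 4), (3, 22, mkt, 1), (3, 28, p3, 1), (31, 29, k2, 3), (35, 12, rd, 4), (35, 20, p3, 4), (38, 12, rd, 4), (38, 20, p3, 4)}
Filtering on room ≥ 19 leaves {(12, 27, p2, 7), (12, 31, cs, 7), (16, 29, k2, 3), (17, 20, p3, 4), (3, 22, mkt, 1), (3, 28, p3, 1), (31, 29, k2, 3), (35, 20, p3, 4), (38, 20, p3, 4)}.
Projecting to cid, tid: {(cs, 12), (k2, 16), (k2, 31), (mkt, 3), (p2, 12), (p3, 17), (p3, 3), (p3, 35), (p3, 38)}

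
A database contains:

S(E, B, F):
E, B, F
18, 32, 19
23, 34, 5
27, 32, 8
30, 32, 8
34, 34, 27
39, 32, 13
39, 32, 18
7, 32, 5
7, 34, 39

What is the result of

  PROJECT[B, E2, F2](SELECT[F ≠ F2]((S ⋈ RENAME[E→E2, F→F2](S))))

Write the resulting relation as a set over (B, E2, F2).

{(32, 18, 19), (32, 27, 8), (32, 30, 8), (32, 39, 13), (32, 39, 18), (32, 7, 5), (34, 23, 5), (34, 34, 27), (34, 7, 39)}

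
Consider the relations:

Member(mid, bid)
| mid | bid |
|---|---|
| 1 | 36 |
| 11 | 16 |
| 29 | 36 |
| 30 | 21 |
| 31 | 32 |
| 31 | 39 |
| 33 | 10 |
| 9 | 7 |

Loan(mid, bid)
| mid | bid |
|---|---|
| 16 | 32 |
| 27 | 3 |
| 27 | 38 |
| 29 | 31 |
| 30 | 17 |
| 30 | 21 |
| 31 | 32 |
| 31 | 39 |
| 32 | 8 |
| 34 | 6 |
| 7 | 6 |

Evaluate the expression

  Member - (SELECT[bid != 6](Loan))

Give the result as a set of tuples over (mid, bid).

Filtering on bid != 6 leaves {(16, 32), (27, 3), (27, 38), (29, 31), (30, 17), (30, 21), (31, 32), (31, 39), (32, 8)}.
Set difference of the two operands is {(1, 36), (11, 16), (29, 36), (33, 10), (9, 7)}.

{(1, 36), (11, 16), (29, 36), (33, 10), (9, 7)}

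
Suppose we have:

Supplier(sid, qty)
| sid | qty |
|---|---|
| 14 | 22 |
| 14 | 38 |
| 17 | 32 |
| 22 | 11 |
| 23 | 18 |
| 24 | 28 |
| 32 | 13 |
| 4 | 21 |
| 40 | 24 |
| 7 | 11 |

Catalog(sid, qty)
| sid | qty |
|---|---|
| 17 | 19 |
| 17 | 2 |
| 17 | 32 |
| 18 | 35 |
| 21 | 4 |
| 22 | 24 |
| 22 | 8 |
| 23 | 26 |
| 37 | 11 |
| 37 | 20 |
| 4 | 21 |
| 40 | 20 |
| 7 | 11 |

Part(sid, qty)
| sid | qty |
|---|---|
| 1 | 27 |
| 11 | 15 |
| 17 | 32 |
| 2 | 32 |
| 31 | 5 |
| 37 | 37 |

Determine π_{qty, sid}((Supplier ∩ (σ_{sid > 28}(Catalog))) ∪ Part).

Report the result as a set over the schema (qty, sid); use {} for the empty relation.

Filtering on sid > 28 leaves {(37, 11), (37, 20), (40, 20)}.
Taking the intersection: {}
Taking the union: {(1, 27), (11, 15), (17, 32), (2, 32), (31, 5), (37, 37)}
π[qty, sid]: project onto (qty, sid) → {(15, 11), (27, 1), (32, 17), (32, 2), (37, 37), (5, 31)}

{(15, 11), (27, 1), (32, 17), (32, 2), (37, 37), (5, 31)}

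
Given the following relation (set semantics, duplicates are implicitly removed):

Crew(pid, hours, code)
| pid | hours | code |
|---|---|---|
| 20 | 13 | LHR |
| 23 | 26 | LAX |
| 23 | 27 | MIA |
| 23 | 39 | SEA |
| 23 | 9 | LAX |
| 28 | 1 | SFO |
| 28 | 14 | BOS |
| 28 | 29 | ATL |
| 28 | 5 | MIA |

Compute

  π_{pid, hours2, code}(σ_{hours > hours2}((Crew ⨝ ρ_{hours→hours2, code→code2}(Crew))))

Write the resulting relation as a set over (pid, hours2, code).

ρ[hours→hours2, code→code2]: schema becomes (pid, hours2, code2); tuples unchanged.
Natural join on pid: {(20, 13, LHR, 13, LHR), (23, 26, LAX, 26, LAX), (23, 26, LAX, 27, MIA), (23, 26, LAX, 39, SEA), (23, 26, LAX, 9, LAX), (23, 27, MIA, 26, LAX), (23, 27, MIA, 27, MIA), (23, 27, MIA, 39, SEA), (23, 27, MIA, 9, LAX), (23, 39, SEA, 26, LAX), (23, 39, SEA, 27, MIA), (23, 39, SEA, 39, SEA), (23, 39, SEA, 9, LAX), (23, 9, LAX, 26, LAX), (23, 9, LAX, 27, MIA), (23, 9, LAX, 39, SEA), (23, 9, LAX, 9, LAX), (28, 1, SFO, 1, SFO), (28, 1, SFO, 14, BOS), (28, 1, SFO, 29, ATL), (28, 1, SFO, 5, MIA), (28, 14, BOS, 1, SFO), (28, 14, BOS, 14, BOS), (28, 14, BOS, 29, ATL), (28, 14, BOS, 5, MIA), (28, 29, ATL, 1, SFO), (28, 29, ATL, 14, BOS), (28, 29, ATL, 29, ATL), (28, 29, ATL, 5, MIA), (28, 5, MIA, 1, SFO), (28, 5, MIA, 14, BOS), (28, 5, MIA, 29, ATL), (28, 5, MIA, 5, MIA)}
Apply σ_{hours > hours2}; surviving tuples: {(23, 26, LAX, 9, LAX), (23, 27, MIA, 26, LAX), (23, 27, MIA, 9, LAX), (23, 39, SEA, 26, LAX), (23, 39, SEA, 27, MIA), (23, 39, SEA, 9, LAX), (28, 14, BOS, 1, SFO), (28, 14, BOS, 5, MIA), (28, 29, ATL, 1, SFO), (28, 29, ATL, 14, BOS), (28, 29, ATL, 5, MIA), (28, 5, MIA, 1, SFO)}
π_{pid, hours2, code} gives {(23, 26, MIA), (23, 26, SEA), (23, 27, SEA), (23, 9, LAX), (23, 9, MIA), (23, 9, SEA), (28, 1, ATL), (28, 1, BOS), (28, 1, MIA), (28, 14, ATL), (28, 5, ATL), (28, 5, BOS)}.

{(23, 26, MIA), (23, 26, SEA), (23, 27, SEA), (23, 9, LAX), (23, 9, MIA), (23, 9, SEA), (28, 1, ATL), (28, 1, BOS), (28, 1, MIA), (28, 14, ATL), (28, 5, ATL), (28, 5, BOS)}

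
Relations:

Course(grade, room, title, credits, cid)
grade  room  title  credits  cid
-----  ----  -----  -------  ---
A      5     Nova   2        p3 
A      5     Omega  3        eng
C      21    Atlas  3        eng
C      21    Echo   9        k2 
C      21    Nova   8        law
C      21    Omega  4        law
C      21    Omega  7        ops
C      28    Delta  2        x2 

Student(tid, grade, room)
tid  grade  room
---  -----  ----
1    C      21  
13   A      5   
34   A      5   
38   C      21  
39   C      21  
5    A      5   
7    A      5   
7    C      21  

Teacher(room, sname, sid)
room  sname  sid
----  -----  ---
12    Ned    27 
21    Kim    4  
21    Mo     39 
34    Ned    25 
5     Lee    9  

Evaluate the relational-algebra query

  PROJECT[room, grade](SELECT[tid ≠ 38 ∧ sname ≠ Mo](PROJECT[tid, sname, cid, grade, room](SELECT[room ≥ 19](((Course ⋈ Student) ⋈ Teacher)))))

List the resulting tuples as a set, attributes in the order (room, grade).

{(21, C)}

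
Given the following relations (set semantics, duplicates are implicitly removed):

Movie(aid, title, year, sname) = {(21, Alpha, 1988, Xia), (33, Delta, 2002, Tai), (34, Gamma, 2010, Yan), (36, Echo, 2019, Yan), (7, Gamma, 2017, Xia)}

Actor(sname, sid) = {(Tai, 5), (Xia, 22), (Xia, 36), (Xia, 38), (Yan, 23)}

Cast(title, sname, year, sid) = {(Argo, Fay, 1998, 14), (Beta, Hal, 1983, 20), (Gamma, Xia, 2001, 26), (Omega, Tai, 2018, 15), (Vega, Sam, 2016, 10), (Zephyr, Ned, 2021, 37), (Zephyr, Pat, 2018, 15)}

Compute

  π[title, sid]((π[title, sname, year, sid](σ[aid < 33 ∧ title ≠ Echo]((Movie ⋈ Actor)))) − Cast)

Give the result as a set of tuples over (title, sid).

{(Alpha, 22), (Alpha, 36), (Alpha, 38), (Gamma, 22), (Gamma, 36), (Gamma, 38)}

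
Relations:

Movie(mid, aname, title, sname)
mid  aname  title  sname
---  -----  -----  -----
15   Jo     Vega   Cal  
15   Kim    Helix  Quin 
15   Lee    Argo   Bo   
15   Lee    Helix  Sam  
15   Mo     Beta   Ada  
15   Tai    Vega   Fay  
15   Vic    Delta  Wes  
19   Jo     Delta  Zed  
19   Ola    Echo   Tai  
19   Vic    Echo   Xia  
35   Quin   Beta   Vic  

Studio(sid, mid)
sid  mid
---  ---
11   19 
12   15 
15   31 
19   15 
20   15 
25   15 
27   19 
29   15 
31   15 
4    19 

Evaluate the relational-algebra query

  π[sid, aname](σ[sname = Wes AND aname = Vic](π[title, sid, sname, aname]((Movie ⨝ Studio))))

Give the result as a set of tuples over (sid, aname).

{(12, Vic), (19, Vic), (20, Vic), (25, Vic), (29, Vic), (31, Vic)}

Natural join on mid: {(15, Jo, Vega, Cal, 12), (15, Jo, Vega, Cal, 19), (15, Jo, Vega, Cal, 20), (15, Jo, Vega, Cal, 25), (15, Jo, Vega, Cal, 29), (15, Jo, Vega, Cal, 31), (15, Kim, Helix, Quin, 12), (15, Kim, Helix, Quin, 19), (15, Kim, Helix, Quin, 20), (15, Kim, Helix, Quin, 25), (15, Kim, Helix, Quin, 29), (15, Kim, Helix, Quin, 31), (15, Lee, Argo, Bo, 12), (15, Lee, Argo, Bo, 19), (15, Lee, Argo, Bo, 20), (15, Lee, Argo, Bo, 25), (15, Lee, Argo, Bo, 29), (15, Lee, Argo, Bo, 31), (15, Lee, Helix, Sam, 12), (15, Lee, Helix, Sam, 19), (15, Lee, Helix, Sam, 20), (15, Lee, Helix, Sam, 25), (15, Lee, Helix, Sam, 29), (15, Lee, Helix, Sam, 31), (15, Mo, Beta, Ada, 12), (15, Mo, Beta, Ada, 19), (15, Mo, Beta, Ada, 20), (15, Mo, Beta, Ada, 25), (15, Mo, Beta, Ada, 29), (15, Mo, Beta, Ada, 31), (15, Tai, Vega, Fay, 12), (15, Tai, Vega, Fay, 19), (15, Tai, Vega, Fay, 20), (15, Tai, Vega, Fay, 25), (15, Tai, Vega, Fay, 29), (15, Tai, Vega, Fay, 31), (15, Vic, Delta, Wes, 12), (15, Vic, Delta, Wes, 19), (15, Vic, Delta, Wes, 20), (15, Vic, Delta, Wes, 25), (15, Vic, Delta, Wes, 29), (15, Vic, Delta, Wes, 31), (19, Jo, Delta, Zed, 11), (19, Jo, Delta, Zed, 27), (19, Jo, Delta, Zed, 4), (19, Ola, Echo, Tai, 11), (19, Ola, Echo, Tai, 27), (19, Ola, Echo, Tai, 4), (19, Vic, Echo, Xia, 11), (19, Vic, Echo, Xia, 27), (19, Vic, Echo, Xia, 4)}
π_{title, sid, sname, aname} gives {(Argo, 12, Bo, Lee), (Argo, 19, Bo, Lee), (Argo, 20, Bo, Lee), (Argo, 25, Bo, Lee), (Argo, 29, Bo, Lee), (Argo, 31, Bo, Lee), (Beta, 12, Ada, Mo), (Beta, 19, Ada, Mo), (Beta, 20, Ada, Mo), (Beta, 25, Ada, Mo), (Beta, 29, Ada, Mo), (Beta, 31, Ada, Mo), (Delta, 11, Zed, Jo), (Delta, 12, Wes, Vic), (Delta, 19, Wes, Vic), (Delta, 20, Wes, Vic), (Delta, 25, Wes, Vic), (Delta, 27, Zed, Jo), (Delta, 29, Wes, Vic), (Delta, 31, Wes, Vic), (Delta, 4, Zed, Jo), (Echo, 11, Tai, Ola), (Echo, 11, Xia, Vic), (Echo, 27, Tai, Ola), (Echo, 27, Xia, Vic), (Echo, 4, Tai, Ola), (Echo, 4, Xia, Vic), (Helix, 12, Quin, Kim), (Helix, 12, Sam, Lee), (Helix, 19, Quin, Kim), (Helix, 19, Sam, Lee), (Helix, 20, Quin, Kim), (Helix, 20, Sam, Lee), (Helix, 25, Quin, Kim), (Helix, 25, Sam, Lee), (Helix, 29, Quin, Kim), (Helix, 29, Sam, Lee), (Helix, 31, Quin, Kim), (Helix, 31, Sam, Lee), (Vega, 12, Cal, Jo), (Vega, 12, Fay, Tai), (Vega, 19, Cal, Jo), (Vega, 19, Fay, Tai), (Vega, 20, Cal, Jo), (Vega, 20, Fay, Tai), (Vega, 25, Cal, Jo), (Vega, 25, Fay, Tai), (Vega, 29, Cal, Jo), (Vega, 29, Fay, Tai), (Vega, 31, Cal, Jo), (Vega, 31, Fay, Tai)}.
σ[sname = Wes AND aname = Vic]: keep tuples satisfying sname = Wes AND aname = Vic → {(Delta, 12, Wes, Vic), (Delta, 19, Wes, Vic), (Delta, 20, Wes, Vic), (Delta, 25, Wes, Vic), (Delta, 29, Wes, Vic), (Delta, 31, Wes, Vic)}
π_{sid, aname} gives {(12, Vic), (19, Vic), (20, Vic), (25, Vic), (29, Vic), (31, Vic)}.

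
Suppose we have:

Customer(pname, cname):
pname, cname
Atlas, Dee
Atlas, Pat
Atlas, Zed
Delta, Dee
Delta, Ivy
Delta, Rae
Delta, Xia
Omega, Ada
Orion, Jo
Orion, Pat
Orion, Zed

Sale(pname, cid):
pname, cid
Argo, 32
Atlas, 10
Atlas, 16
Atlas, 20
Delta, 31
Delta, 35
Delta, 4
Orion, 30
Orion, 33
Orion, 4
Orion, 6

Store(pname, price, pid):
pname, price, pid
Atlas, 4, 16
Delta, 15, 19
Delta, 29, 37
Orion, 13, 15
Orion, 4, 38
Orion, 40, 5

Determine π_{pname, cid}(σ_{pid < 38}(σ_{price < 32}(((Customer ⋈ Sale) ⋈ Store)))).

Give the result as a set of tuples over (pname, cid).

{(Atlas, 10), (Atlas, 16), (Atlas, 20), (Delta, 31), (Delta, 35), (Delta, 4), (Orion, 30), (Orion, 33), (Orion, 4), (Orion, 6)}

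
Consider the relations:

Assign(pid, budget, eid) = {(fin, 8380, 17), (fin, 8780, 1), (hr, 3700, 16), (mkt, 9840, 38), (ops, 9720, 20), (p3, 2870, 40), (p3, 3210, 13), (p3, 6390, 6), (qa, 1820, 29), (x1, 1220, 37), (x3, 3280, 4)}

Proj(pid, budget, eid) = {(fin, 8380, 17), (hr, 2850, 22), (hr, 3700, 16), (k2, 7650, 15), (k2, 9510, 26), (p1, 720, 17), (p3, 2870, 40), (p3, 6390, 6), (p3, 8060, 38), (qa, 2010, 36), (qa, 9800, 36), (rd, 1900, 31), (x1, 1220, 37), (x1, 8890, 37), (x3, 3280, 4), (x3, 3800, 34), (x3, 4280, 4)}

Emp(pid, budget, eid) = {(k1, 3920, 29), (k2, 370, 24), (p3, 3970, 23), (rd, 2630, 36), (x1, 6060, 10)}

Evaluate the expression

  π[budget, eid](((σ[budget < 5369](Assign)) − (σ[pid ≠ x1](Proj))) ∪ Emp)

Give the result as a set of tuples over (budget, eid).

Apply σ_{budget < 5369}; surviving tuples: {(hr, 3700, 16), (p3, 2870, 40), (p3, 3210, 13), (qa, 1820, 29), (x1, 1220, 37), (x3, 3280, 4)}
Apply σ_{pid ≠ x1}; surviving tuples: {(fin, 8380, 17), (hr, 2850, 22), (hr, 3700, 16), (k2, 7650, 15), (k2, 9510, 26), (p1, 720, 17), (p3, 2870, 40), (p3, 6390, 6), (p3, 8060, 38), (qa, 2010, 36), (qa, 9800, 36), (rd, 1900, 31), (x3, 3280, 4), (x3, 3800, 34), (x3, 4280, 4)}
Difference: {(hr, 3700, 16), (p3, 2870, 40), (p3, 3210, 13), (qa, 1820, 29), (x1, 1220, 37), (x3, 3280, 4)} with {(fin, 8380, 17), (hr, 2850, 22), (hr, 3700, 16), (k2, 7650, 15), (k2, 9510, 26), (p1, 720, 17), (p3, 2870, 40), (p3, 6390, 6), (p3, 8060, 38), (qa, 2010, 36), (qa, 9800, 36), (rd, 1900, 31), (x3, 3280, 4), (x3, 3800, 34), (x3, 4280, 4)} → {(p3, 3210, 13), (qa, 1820, 29), (x1, 1220, 37)}
Union: {(p3, 3210, 13), (qa, 1820, 29), (x1, 1220, 37)} with {(k1, 3920, 29), (k2, 370, 24), (p3, 3970, 23), (rd, 2630, 36), (x1, 6060, 10)} → {(k1, 3920, 29), (k2, 370, 24), (p3, 3210, 13), (p3, 3970, 23), (qa, 1820, 29), (rd, 2630, 36), (x1, 1220, 37), (x1, 6060, 10)}
Projecting to budget, eid: {(1220, 37), (1820, 29), (2630, 36), (3210, 13), (370, 24), (3920, 29), (3970, 23), (6060, 10)}

{(1220, 37), (1820, 29), (2630, 36), (3210, 13), (370, 24), (3920, 29), (3970, 23), (6060, 10)}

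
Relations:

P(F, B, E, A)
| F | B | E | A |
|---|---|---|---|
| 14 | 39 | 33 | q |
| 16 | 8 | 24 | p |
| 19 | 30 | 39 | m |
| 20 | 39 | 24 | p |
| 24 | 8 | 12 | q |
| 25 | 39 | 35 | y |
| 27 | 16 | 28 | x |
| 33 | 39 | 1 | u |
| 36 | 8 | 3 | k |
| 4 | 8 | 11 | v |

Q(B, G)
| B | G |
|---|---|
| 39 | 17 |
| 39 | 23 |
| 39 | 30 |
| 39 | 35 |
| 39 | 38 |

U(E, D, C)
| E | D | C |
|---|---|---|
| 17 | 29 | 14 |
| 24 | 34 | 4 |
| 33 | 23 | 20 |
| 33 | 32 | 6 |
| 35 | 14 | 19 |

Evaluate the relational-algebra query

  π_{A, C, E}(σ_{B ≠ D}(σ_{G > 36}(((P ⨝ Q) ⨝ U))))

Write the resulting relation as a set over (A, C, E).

Natural join on B: {(14, 39, 33, q, 17), (14, 39, 33, q, 23), (14, 39, 33, q, 30), (14, 39, 33, q, 35), (14, 39, 33, q, 38), (20, 39, 24, p, 17), (20, 39, 24, p, 23), (20, 39, 24, p, 30), (20, 39, 24, p, 35), (20, 39, 24, p, 38), (25, 39, 35, y, 17), (25, 39, 35, y, 23), (25, 39, 35, y, 30), (25, 39, 35, y, 35), (25, 39, 35, y, 38), (33, 39, 1, u, 17), (33, 39, 1, u, 23), (33, 39, 1, u, 30), (33, 39, 1, u, 35), (33, 39, 1, u, 38)}
Natural join on E: {(14, 39, 33, q, 17, 23, 20), (14, 39, 33, q, 17, 32, 6), (14, 39, 33, q, 23, 23, 20), (14, 39, 33, q, 23, 32, 6), (14, 39, 33, q, 30, 23, 20), (14, 39, 33, q, 30, 32, 6), (14, 39, 33, q, 35, 23, 20), (14, 39, 33, q, 35, 32, 6), (14, 39, 33, q, 38, 23, 20), (14, 39, 33, q, 38, 32, 6), (20, 39, 24, p, 17, 34, 4), (20, 39, 24, p, 23, 34, 4), (20, 39, 24, p, 30, 34, 4), (20, 39, 24, p, 35, 34, 4), (20, 39, 24, p, 38, 34, 4), (25, 39, 35, y, 17, 14, 19), (25, 39, 35, y, 23, 14, 19), (25, 39, 35, y, 30, 14, 19), (25, 39, 35, y, 35, 14, 19), (25, 39, 35, y, 38, 14, 19)}
Selection G > 36: {(14, 39, 33, q, 38, 23, 20), (14, 39, 33, q, 38, 32, 6), (20, 39, 24, p, 38, 34, 4), (25, 39, 35, y, 38, 14, 19)}
Selection B ≠ D: {(14, 39, 33, q, 38, 23, 20), (14, 39, 33, q, 38, 32, 6), (20, 39, 24, p, 38, 34, 4), (25, 39, 35, y, 38, 14, 19)}
π_{A, C, E} gives {(p, 4, 24), (q, 20, 33), (q, 6, 33), (y, 19, 35)}.

{(p, 4, 24), (q, 20, 33), (q, 6, 33), (y, 19, 35)}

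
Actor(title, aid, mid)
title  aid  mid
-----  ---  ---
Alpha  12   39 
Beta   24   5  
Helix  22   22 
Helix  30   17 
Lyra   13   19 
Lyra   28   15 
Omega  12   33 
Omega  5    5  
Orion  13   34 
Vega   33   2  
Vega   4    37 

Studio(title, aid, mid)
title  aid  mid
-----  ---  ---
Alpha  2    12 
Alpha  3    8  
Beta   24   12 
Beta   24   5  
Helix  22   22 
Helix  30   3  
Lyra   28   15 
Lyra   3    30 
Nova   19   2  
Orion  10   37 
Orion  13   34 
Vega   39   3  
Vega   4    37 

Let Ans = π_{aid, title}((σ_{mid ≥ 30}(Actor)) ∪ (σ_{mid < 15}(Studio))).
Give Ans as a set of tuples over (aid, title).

Apply σ_{mid ≥ 30}; surviving tuples: {(Alpha, 12, 39), (Omega, 12, 33), (Orion, 13, 34), (Vega, 4, 37)}
Apply σ_{mid < 15}; surviving tuples: {(Alpha, 2, 12), (Alpha, 3, 8), (Beta, 24, 12), (Beta, 24, 5), (Helix, 30, 3), (Nova, 19, 2), (Vega, 39, 3)}
Taking the union: {(Alpha, 12, 39), (Alpha, 2, 12), (Alpha, 3, 8), (Beta, 24, 12), (Beta, 24, 5), (Helix, 30, 3), (Nova, 19, 2), (Omega, 12, 33), (Orion, 13, 34), (Vega, 39, 3), (Vega, 4, 37)}
π_{aid, title} gives {(12, Alpha), (12, Omega), (13, Orion), (19, Nova), (2, Alpha), (24, Beta), (3, Alpha), (30, Helix), (39, Vega), (4, Vega)} (1 duplicate(s) eliminated).

{(12, Alpha), (12, Omega), (13, Orion), (19, Nova), (2, Alpha), (24, Beta), (3, Alpha), (30, Helix), (39, Vega), (4, Vega)}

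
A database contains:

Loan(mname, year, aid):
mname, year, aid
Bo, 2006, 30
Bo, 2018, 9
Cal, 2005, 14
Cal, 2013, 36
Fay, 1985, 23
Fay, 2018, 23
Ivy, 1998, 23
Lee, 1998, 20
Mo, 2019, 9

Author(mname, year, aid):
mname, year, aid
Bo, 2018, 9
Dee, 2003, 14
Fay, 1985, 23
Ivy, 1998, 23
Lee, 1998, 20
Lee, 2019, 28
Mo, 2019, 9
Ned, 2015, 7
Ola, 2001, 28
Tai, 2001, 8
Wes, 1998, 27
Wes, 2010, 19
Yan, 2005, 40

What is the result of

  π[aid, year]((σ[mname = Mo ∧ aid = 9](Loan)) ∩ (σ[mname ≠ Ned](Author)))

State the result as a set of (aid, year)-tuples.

{(9, 2019)}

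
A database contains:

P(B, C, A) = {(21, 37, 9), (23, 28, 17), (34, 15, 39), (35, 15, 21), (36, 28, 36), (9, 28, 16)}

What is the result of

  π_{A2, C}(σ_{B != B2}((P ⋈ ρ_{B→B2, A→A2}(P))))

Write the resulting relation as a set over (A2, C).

{(16, 28), (17, 28), (21, 15), (36, 28), (39, 15)}

ρ[B→B2, A→A2]: schema becomes (B2, C, A2); tuples unchanged.
P ⋈ ρ_{B→B2, A→A2}(P) (natural join on C): {(21, 37, 9, 21, 9), (23, 28, 17, 23, 17), (23, 28, 17, 36, 36), (23, 28, 17, 9, 16), (34, 15, 39, 34, 39), (34, 15, 39, 35, 21), (35, 15, 21, 34, 39), (35, 15, 21, 35, 21), (36, 28, 36, 23, 17), (36, 28, 36, 36, 36), (36, 28, 36, 9, 16), (9, 28, 16, 23, 17), (9, 28, 16, 36, 36), (9, 28, 16, 9, 16)}
Selection B != B2: {(23, 28, 17, 36, 36), (23, 28, 17, 9, 16), (34, 15, 39, 35, 21), (35, 15, 21, 34, 39), (36, 28, 36, 23, 17), (36, 28, 36, 9, 16), (9, 28, 16, 23, 17), (9, 28, 16, 36, 36)}
Keep only column(s) A2, C (3 duplicate(s) eliminated): {(16, 28), (17, 28), (21, 15), (36, 28), (39, 15)}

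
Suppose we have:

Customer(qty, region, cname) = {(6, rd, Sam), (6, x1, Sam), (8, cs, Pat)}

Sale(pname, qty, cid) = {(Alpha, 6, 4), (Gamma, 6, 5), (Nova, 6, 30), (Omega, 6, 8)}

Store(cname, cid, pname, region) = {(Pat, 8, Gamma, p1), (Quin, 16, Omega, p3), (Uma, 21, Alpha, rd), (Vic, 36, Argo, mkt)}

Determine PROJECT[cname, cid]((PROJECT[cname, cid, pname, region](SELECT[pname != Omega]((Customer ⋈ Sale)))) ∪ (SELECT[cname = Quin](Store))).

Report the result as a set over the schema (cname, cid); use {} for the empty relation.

{(Quin, 16), (Sam, 30), (Sam, 4), (Sam, 5)}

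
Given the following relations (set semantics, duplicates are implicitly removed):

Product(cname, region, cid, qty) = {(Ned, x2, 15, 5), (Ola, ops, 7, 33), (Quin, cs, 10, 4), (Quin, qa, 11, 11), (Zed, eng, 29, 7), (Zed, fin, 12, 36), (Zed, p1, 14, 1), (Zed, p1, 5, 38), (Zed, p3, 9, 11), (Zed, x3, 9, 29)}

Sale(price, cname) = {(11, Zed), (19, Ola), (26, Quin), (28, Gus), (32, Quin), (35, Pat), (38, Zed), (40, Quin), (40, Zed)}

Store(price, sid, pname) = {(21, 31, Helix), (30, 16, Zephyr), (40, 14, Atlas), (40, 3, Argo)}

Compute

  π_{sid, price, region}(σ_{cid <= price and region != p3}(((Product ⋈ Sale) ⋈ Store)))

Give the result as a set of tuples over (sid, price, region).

Product ⋈ Sale (natural join on cname): {(Ola, ops, 7, 33, 19), (Quin, cs, 10, 4, 26), (Quin, cs, 10, 4, 32), (Quin, cs, 10, 4, 40), (Quin, qa, 11, 11, 26), (Quin, qa, 11, 11, 32), (Quin, qa, 11, 11, 40), (Zed, eng, 29, 7, 11), (Zed, eng, 29, 7, 38), (Zed, eng, 29, 7, 40), (Zed, fin, 12, 36, 11), (Zed, fin, 12, 36, 38), (Zed, fin, 12, 36, 40), (Zed, p1, 14, 1, 11), (Zed, p1, 14, 1, 38), (Zed, p1, 14, 1, 40), (Zed, p1, 5, 38, 11), (Zed, p1, 5, 38, 38), (Zed, p1, 5, 38, 40), (Zed, p3, 9, 11, 11), (Zed, p3, 9, 11, 38), (Zed, p3, 9, 11, 40), (Zed, x3, 9, 29, 11), (Zed, x3, 9, 29, 38), (Zed, x3, 9, 29, 40)}
(Product ⋈ Sale) ⋈ Store (natural join on price): {(Quin, cs, 10, 4, 40, 14, Atlas), (Quin, cs, 10, 4, 40, 3, Argo), (Quin, qa, 11, 11, 40, 14, Atlas), (Quin, qa, 11, 11, 40, 3, Argo), (Zed, eng, 29, 7, 40, 14, Atlas), (Zed, eng, 29, 7, 40, 3, Argo), (Zed, fin, 12, 36, 40, 14, Atlas), (Zed, fin, 12, 36, 40, 3, Argo), (Zed, p1, 14, 1, 40, 14, Atlas), (Zed, p1, 14, 1, 40, 3, Argo), (Zed, p1, 5, 38, 40, 14, Atlas), (Zed, p1, 5, 38, 40, 3, Argo), (Zed, p3, 9, 11, 40, 14, Atlas), (Zed, p3, 9, 11, 40, 3, Argo), (Zed, x3, 9, 29, 40, 14, Atlas), (Zed, x3, 9, 29, 40, 3, Argo)}
Selection cid <= price and region != p3: {(Quin, cs, 10, 4, 40, 14, Atlas), (Quin, cs, 10, 4, 40, 3, Argo), (Quin, qa, 11, 11, 40, 14, Atlas), (Quin, qa, 11, 11, 40, 3, Argo), (Zed, eng, 29, 7, 40, 14, Atlas), (Zed, eng, 29, 7, 40, 3, Argo), (Zed, fin, 12, 36, 40, 14, Atlas), (Zed, fin, 12, 36, 40, 3, Argo), (Zed, p1, 14, 1, 40, 14, Atlas), (Zed, p1, 14, 1, 40, 3, Argo), (Zed, p1, 5, 38, 40, 14, Atlas), (Zed, p1, 5, 38, 40, 3, Argo), (Zed, x3, 9, 29, 40, 14, Atlas), (Zed, x3, 9, 29, 40, 3, Argo)}
Projecting to sid, price, region (2 duplicate(s) eliminated): {(14, 40, cs), (14, 40, eng), (14, 40, fin), (14, 40, p1), (14, 40, qa), (14, 40, x3), (3, 40, cs), (3, 40, eng), (3, 40, fin), (3, 40, p1), (3, 40, qa), (3, 40, x3)}

{(14, 40, cs), (14, 40, eng), (14, 40, fin), (14, 40, p1), (14, 40, qa), (14, 40, x3), (3, 40, cs), (3, 40, eng), (3, 40, fin), (3, 40, p1), (3, 40, qa), (3, 40, x3)}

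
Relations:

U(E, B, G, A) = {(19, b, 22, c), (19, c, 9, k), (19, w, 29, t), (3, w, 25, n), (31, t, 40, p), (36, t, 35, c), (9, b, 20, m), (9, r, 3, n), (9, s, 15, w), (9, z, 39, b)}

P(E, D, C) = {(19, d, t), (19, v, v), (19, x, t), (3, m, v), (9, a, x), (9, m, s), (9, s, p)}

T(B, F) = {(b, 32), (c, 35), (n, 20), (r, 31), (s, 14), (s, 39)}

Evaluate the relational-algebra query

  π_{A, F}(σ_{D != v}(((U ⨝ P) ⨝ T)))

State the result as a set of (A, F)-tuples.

Joining U and P on E yields {(19, b, 22, c, d, t), (19, b, 22, c, v, v), (19, b, 22, c, x, t), (19, c, 9, k, d, t), (19, c, 9, k, v, v), (19, c, 9, k, x, t), (19, w, 29, t, d, t), (19, w, 29, t, v, v), (19, w, 29, t, x, t), (3, w, 25, n, m, v), (9, b, 20, m, a, x), (9, b, 20, m, m, s), (9, b, 20, m, s, p), (9, r, 3, n, a, x), (9, r, 3, n, m, s), (9, r, 3, n, s, p), (9, s, 15, w, a, x), (9, s, 15, w, m, s), (9, s, 15, w, s, p), (9, z, 39, b, a, x), (9, z, 39, b, m, s), (9, z, 39, b, s, p)}.
Joining (U ⨝ P) and T on B yields {(19, b, 22, c, d, t, 32), (19, b, 22, c, v, v, 32), (19, b, 22, c, x, t, 32), (19, c, 9, k, d, t, 35), (19, c, 9, k, v, v, 35), (19, c, 9, k, x, t, 35), (9, b, 20, m, a, x, 32), (9, b, 20, m, m, s, 32), (9, b, 20, m, s, p, 32), (9, r, 3, n, a, x, 31), (9, r, 3, n, m, s, 31), (9, r, 3, n, s, p, 31), (9, s, 15, w, a, x, 14), (9, s, 15, w, a, x, 39), (9, s, 15, w, m, s, 14), (9, s, 15, w, m, s, 39), (9, s, 15, w, s, p, 14), (9, s, 15, w, s, p, 39)}.
σ[D != v]: keep tuples satisfying D != v → {(19, b, 22, c, d, t, 32), (19, b, 22, c, x, t, 32), (19, c, 9, k, d, t, 35), (19, c, 9, k, x, t, 35), (9, b, 20, m, a, x, 32), (9, b, 20, m, m, s, 32), (9, b, 20, m, s, p, 32), (9, r, 3, n, a, x, 31), (9, r, 3, n, m, s, 31), (9, r, 3, n, s, p, 31), (9, s, 15, w, a, x, 14), (9, s, 15, w, a, x, 39), (9, s, 15, w, m, s, 14), (9, s, 15, w, m, s, 39), (9, s, 15, w, s, p, 14), (9, s, 15, w, s, p, 39)}
Keep only column(s) A, F (10 duplicate(s) eliminated): {(c, 32), (k, 35), (m, 32), (n, 31), (w, 14), (w, 39)}

{(c, 32), (k, 35), (m, 32), (n, 31), (w, 14), (w, 39)}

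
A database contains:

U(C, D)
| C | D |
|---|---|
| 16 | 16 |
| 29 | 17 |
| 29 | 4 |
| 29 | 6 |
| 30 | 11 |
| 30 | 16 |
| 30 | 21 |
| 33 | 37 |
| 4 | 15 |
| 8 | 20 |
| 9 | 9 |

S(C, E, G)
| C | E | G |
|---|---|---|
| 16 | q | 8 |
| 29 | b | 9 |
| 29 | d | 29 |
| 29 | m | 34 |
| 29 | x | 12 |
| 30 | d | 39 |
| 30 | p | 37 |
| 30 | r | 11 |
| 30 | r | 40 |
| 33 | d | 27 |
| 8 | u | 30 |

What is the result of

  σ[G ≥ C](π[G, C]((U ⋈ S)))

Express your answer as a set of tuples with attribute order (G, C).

Joining U and S on C yields {(16, 16, q, 8), (29, 17, b, 9), (29, 17, d, 29), (29, 17, m, 34), (29, 17, x, 12), (29, 4, b, 9), (29, 4, d, 29), (29, 4, m, 34), (29, 4, x, 12), (29, 6, b, 9), (29, 6, d, 29), (29, 6, m, 34), (29, 6, x, 12), (30, 11, d, 39), (30, 11, p, 37), (30, 11, r, 11), (30, 11, r, 40), (30, 16, d, 39), (30, 16, p, 37), (30, 16, r, 11), (30, 16, r, 40), (30, 21, d, 39), (30, 21, p, 37), (30, 21, r, 11), (30, 21, r, 40), (33, 37, d, 27), (8, 20, u, 30)}.
π[G, C]: project onto (G, C) (16 duplicate(s) eliminated) → {(11, 30), (12, 29), (27, 33), (29, 29), (30, 8), (34, 29), (37, 30), (39, 30), (40, 30), (8, 16), (9, 29)}
σ[G ≥ C]: keep tuples satisfying G ≥ C → {(29, 29), (30, 8), (34, 29), (37, 30), (39, 30), (40, 30)}

{(29, 29), (30, 8), (34, 29), (37, 30), (39, 30), (40, 30)}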